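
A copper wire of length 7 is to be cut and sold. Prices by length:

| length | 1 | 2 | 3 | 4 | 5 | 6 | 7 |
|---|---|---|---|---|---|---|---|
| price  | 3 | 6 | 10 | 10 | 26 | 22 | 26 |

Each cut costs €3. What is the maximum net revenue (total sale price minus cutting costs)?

29

Let v[k] be the best obtainable value from length k. For each k, try every first piece i and keep the best of price[i] + v[k−i] minus the 3 cut fee when i<k.
v[1] = 3
v[2] = 6
v[3] = 10
v[4] = 10  (first piece 1, then v[3]=10)
v[5] = 26
v[6] = 26  (first piece 1, then v[5]=26)
v[7] = 29  (first piece 2, then v[5]=26)
One optimal plan: pieces 5 + 2 (1 cut) → €32 − €3 = €29.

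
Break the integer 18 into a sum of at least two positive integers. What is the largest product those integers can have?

729

Fill f[k] for k=2..18: at each k try every first piece i and multiply by the better of (k−i) uncut or f[k−i].
Small cases: f[2]=1, f[3]=2, f[4]=4, f[5]=6, f[6]=9, f[7]=12, f[8]=18, f[9]=27, f[10]=36.
f[11] = 2*max(9,27) = 2*27 = 54
f[12] = 3*max(9,27) = 3*27 = 81
f[13] = 2*max(11,54) = 2*54 = 108
f[14] = 2*max(12,81) = 2*81 = 162
f[15] = 3*max(12,81) = 3*81 = 243
f[16] = 2*max(14,162) = 2*162 = 324
f[17] = 2*max(15,243) = 2*243 = 486
f[18] = 3*max(15,243) = 3*243 = 729
One optimal split: 3 + 3 + 3 + 3 + 3 + 3; product 3*3*3*3*3*3 = 729.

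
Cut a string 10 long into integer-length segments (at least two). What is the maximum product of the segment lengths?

Fill g[k] for k=2..10: at each k try every first piece i and multiply by the better of (k−i) uncut or g[k−i].
g[2] = 1·max(1,0) = 1·1 = 1
g[3] = 1·max(2,1) = 1·2 = 2
g[4] = 2·max(2,1) = 2·2 = 4
g[5] = 2·max(3,2) = 2·3 = 6
g[6] = 3·max(3,2) = 3·3 = 9
g[7] = 2·max(5,6) = 2·6 = 12
g[8] = 2·max(6,9) = 2·9 = 18
g[9] = 3·max(6,9) = 3·9 = 27
g[10] = 2·max(8,18) = 2·18 = 36
One optimal split: 3 + 3 + 2 + 2; product 3·3·2·2 = 36.

36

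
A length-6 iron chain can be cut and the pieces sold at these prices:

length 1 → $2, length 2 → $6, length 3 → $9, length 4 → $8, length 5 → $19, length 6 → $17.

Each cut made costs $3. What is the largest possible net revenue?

18

Consider every possible first cut. r[k] is the best of p[i]+r[k−i] over all sellable i≤k, charging 3 whenever i<k.
r[1] = 2
r[2] = max(2+2-3, 6+0) = 6
r[3] = max(2+6-3, 6+2-3, 9+0) = 9
r[4] = max(2+9-3, 6+6-3, 9+2-3, 8+0) = 9
r[5] = max(2+9-3, 6+9-3, 9+6-3, 8+2-3, 19+0) = 19
r[6] = max(2+19-3, 6+9-3, 9+9-3, 8+6-3, 19+2-3, 17+0) = 18
One optimal plan: pieces 5 + 1 (1 cut) → $21 − $3 = $18.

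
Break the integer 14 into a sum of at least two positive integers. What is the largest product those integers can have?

162

Define g[k] = max over 1≤i<k of i · max(k−i, g[k−i]); the inner max lets the remainder stay uncut if that's better.
Small cases: g[2]=1, g[3]=2, g[4]=4, g[5]=6, g[6]=9, g[7]=12, g[8]=18, g[9]=27.
g[10] = 2*max(8,18) = 2*18 = 36
g[11] = 2*max(9,27) = 2*27 = 54
g[12] = 3*max(9,27) = 3*27 = 81
g[13] = 2*max(11,54) = 2*54 = 108
g[14] = 2*max(12,81) = 2*81 = 162
One optimal split: 3 + 3 + 3 + 3 + 2; product 3*3*3*3*2 = 162.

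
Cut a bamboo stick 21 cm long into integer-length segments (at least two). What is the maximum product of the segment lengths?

Let g[k] be the best product for length k (with at least one cut). For each first piece i, the rest contributes max(k−i, g[k−i]).
g[2] = 1·max(1,0) = 1·1 = 1
g[3] = 1·max(2,1) = 1·2 = 2
g[4] = 2·max(2,1) = 2·2 = 4
g[5] = 2·max(3,2) = 2·3 = 6
g[6] = 3·max(3,2) = 3·3 = 9
g[7] = 2·max(5,6) = 2·6 = 12
g[8] = 2·max(6,9) = 2·9 = 18
g[9] = 3·max(6,9) = 3·9 = 27
g[10] = 2·max(8,18) = 2·18 = 36
g[11] = 2·max(9,27) = 2·27 = 54
g[12] = 3·max(9,27) = 3·27 = 81
g[13] = 2·max(11,54) = 2·54 = 108
g[14] = 2·max(12,81) = 2·81 = 162
g[15] = 3·max(12,81) = 3·81 = 243
g[16] = 2·max(14,162) = 2·162 = 324
g[17] = 2·max(15,243) = 2·243 = 486
g[18] = 3·max(15,243) = 3·243 = 729
g[19] = 2·max(17,486) = 2·486 = 972
g[20] = 2·max(18,729) = 2·729 = 1458
g[21] = 3·max(18,729) = 3·729 = 2187
One optimal split: 3 + 3 + 3 + 3 + 3 + 3 + 3; product 3·3·3·3·3·3·3 = 2187.

2187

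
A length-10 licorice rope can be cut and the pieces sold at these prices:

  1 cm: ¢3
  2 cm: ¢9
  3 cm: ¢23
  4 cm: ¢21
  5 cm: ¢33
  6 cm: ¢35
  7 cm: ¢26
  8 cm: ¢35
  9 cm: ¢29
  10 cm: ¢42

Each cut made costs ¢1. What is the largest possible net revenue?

69

Consider every possible first cut. r[k] is the best of p[i]+r[k−i] over all sellable i≤k, charging 1 whenever i<k.
r[1] = 3
r[2] = 9
r[3] = 23
r[4] = 25  (first piece 1, then r[3]=23)
r[5] = 33
r[6] = 45  (first piece 3, then r[3]=23)
r[7] = 47  (first piece 1, then r[6]=45)
r[8] = 55  (first piece 3, then r[5]=33)
r[9] = 67  (first piece 3, then r[6]=45)
r[10] = 69  (first piece 1, then r[9]=67)
One optimal plan: pieces 3 + 3 + 3 + 1 (3 cuts) → ¢72 − ¢3 = ¢69.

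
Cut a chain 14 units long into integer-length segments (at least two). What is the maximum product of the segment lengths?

Let m[k] be the best product for length k (with at least one cut). For each first piece i, the rest contributes max(k−i, m[k−i]).
m[2] = 1*max(1,0) = 1*1 = 1
m[3] = 1*max(2,1) = 1*2 = 2
m[4] = 2*max(2,1) = 2*2 = 4
m[5] = 2*max(3,2) = 2*3 = 6
m[6] = 3*max(3,2) = 3*3 = 9
m[7] = 2*max(5,6) = 2*6 = 12
m[8] = 2*max(6,9) = 2*9 = 18
m[9] = 3*max(6,9) = 3*9 = 27
m[10] = 2*max(8,18) = 2*18 = 36
m[11] = 2*max(9,27) = 2*27 = 54
m[12] = 3*max(9,27) = 3*27 = 81
m[13] = 2*max(11,54) = 2*54 = 108
m[14] = 2*max(12,81) = 2*81 = 162
One optimal split: 3 + 3 + 3 + 3 + 2; product 3*3*3*3*2 = 162.

162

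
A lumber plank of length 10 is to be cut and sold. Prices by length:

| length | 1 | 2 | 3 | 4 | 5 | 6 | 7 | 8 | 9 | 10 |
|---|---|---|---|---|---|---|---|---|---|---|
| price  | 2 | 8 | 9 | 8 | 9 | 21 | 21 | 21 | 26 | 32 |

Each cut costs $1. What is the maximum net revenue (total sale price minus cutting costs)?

36

Build net[k] bottom-up: net[k] = max over allowed piece i of (p[i] + net[k−i]) − 1 per cut.
net[1] = 2
net[2] = max(2+2-1, 8+0) = 8
net[3] = max(2+8-1, 8+2-1, 9+0) = 9
net[4] = max(2+9-1, 8+8-1, 9+2-1, 8+0) = 15
net[5] = max(2+15-1, 8+9-1, 9+8-1, 8+2-1, 9+0) = 16
net[6] = max(2+16-1, 8+15-1, 9+9-1, 8+8-1, 9+2-1, 21+0) = 22
net[7] = max(2+22-1, 8+16-1, 9+15-1, …, 21+2-1, 21+0) = 23
net[8] = max(2+23-1, 8+22-1, 9+16-1, …, 21+2-1, 21+0) = 29
net[9] = max(2+29-1, 8+23-1, 9+22-1, …, 21+2-1, 26+0) = 30
net[10] = max(2+30-1, 8+29-1, 9+23-1, …, 26+2-1, 32+0) = 36
One optimal plan: pieces 2 + 2 + 2 + 2 + 2 (4 cuts) → $40 − $4 = $36.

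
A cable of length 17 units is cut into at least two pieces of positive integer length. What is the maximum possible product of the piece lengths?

486

Define P[k] = max over 1≤i<k of i · max(k−i, P[k−i]); the inner max lets the remainder stay uncut if that's better.
Small cases: P[2]=1, P[3]=2, P[4]=4, P[5]=6, P[6]=9, P[7]=12, P[8]=18, P[9]=27, P[10]=36, P[11]=54, P[12]=81.
P[13] = 2·max(11,54) = 2·54 = 108
P[14] = 2·max(12,81) = 2·81 = 162
P[15] = 3·max(12,81) = 3·81 = 243
P[16] = 2·max(14,162) = 2·162 = 324
P[17] = 2·max(15,243) = 2·243 = 486
One optimal split: 3 + 3 + 3 + 3 + 3 + 2; product 3·3·3·3·3·2 = 486.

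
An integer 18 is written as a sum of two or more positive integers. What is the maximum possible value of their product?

729

Let g[k] be the best product for length k (with at least one cut). For each first piece i, the rest contributes max(k−i, g[k−i]).
g[2] = 1·max(1,0) = 1·1 = 1
g[3] = 1·max(2,1) = 1·2 = 2
g[4] = 2·max(2,1) = 2·2 = 4
g[5] = 2·max(3,2) = 2·3 = 6
g[6] = 3·max(3,2) = 3·3 = 9
g[7] = 2·max(5,6) = 2·6 = 12
g[8] = 2·max(6,9) = 2·9 = 18
g[9] = 3·max(6,9) = 3·9 = 27
g[10] = 2·max(8,18) = 2·18 = 36
g[11] = 2·max(9,27) = 2·27 = 54
g[12] = 3·max(9,27) = 3·27 = 81
g[13] = 2·max(11,54) = 2·54 = 108
g[14] = 2·max(12,81) = 2·81 = 162
g[15] = 3·max(12,81) = 3·81 = 243
g[16] = 2·max(14,162) = 2·162 = 324
g[17] = 2·max(15,243) = 2·243 = 486
g[18] = 3·max(15,243) = 3·243 = 729
One optimal split: 3 + 3 + 3 + 3 + 3 + 3; product 3·3·3·3·3·3 = 729.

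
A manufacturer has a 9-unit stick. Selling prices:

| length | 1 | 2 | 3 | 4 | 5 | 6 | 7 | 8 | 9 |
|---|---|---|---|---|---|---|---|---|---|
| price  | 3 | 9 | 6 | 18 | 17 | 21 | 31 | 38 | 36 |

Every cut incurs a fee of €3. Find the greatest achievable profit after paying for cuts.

38

Consider every possible first cut. net[k] is the best of p[i]+net[k−i] over all sellable i≤k, charging 3 whenever i<k.
net[1] = 3
net[2] = max(3+3-3, 9+0) = 9
net[3] = max(3+9-3, 9+3-3, 6+0) = 9
net[4] = max(3+9-3, 9+9-3, 6+3-3, 18+0) = 18
net[5] = max(3+18-3, 9+9-3, 6+9-3, 18+3-3, 17+0) = 18
net[6] = max(3+18-3, 9+18-3, 6+9-3, 18+9-3, 17+3-3, 21+0) = 24
net[7] = max(3+24-3, 9+18-3, 6+18-3, …, 21+3-3, 31+0) = 31
net[8] = max(3+31-3, 9+24-3, 6+18-3, …, 31+3-3, 38+0) = 38
net[9] = max(3+38-3, 9+31-3, 6+24-3, …, 38+3-3, 36+0) = 38
One optimal plan: pieces 8 + 1 (1 cut) → €41 − €3 = €38.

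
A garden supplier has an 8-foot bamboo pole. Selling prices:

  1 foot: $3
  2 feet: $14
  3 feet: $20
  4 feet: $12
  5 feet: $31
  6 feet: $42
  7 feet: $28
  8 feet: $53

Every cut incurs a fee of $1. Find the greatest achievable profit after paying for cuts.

Let r[k] be the best obtainable value from length k. For each k, try every first piece i and keep the best of price[i] + r[k−i] minus the 1 cut fee when i<k.
r[1] = 3
r[2] = 14
r[3] = 20
r[4] = 27  (first piece 2, then r[2]=14)
r[5] = 33  (first piece 2, then r[3]=20)
r[6] = 42
r[7] = 46  (first piece 2, then r[5]=33)
r[8] = 55  (first piece 2, then r[6]=42)
One optimal plan: pieces 6 + 2 (1 cut) → $56 − $1 = $55.

55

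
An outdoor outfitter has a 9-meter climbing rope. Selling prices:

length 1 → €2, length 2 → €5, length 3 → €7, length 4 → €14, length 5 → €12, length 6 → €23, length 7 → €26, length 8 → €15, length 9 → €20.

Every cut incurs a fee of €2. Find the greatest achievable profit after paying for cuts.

Let net[k] be the best obtainable value from length k. For each k, try every first piece i and keep the best of price[i] + net[k−i] minus the 2 cut fee when i<k.
net[1] = 2
net[2] = max(2+2-2, 5+0) = 5
net[3] = max(2+5-2, 5+2-2, 7+0) = 7
net[4] = max(2+7-2, 5+5-2, 7+2-2, 14+0) = 14
net[5] = max(2+14-2, 5+7-2, 7+5-2, 14+2-2, 12+0) = 14
net[6] = max(2+14-2, 5+14-2, 7+7-2, 14+5-2, 12+2-2, 23+0) = 23
net[7] = max(2+23-2, 5+14-2, 7+14-2, …, 23+2-2, 26+0) = 26
net[8] = max(2+26-2, 5+23-2, 7+14-2, …, 26+2-2, 15+0) = 26
net[9] = max(2+26-2, 5+26-2, 7+23-2, …, 15+2-2, 20+0) = 29
One optimal plan: pieces 7 + 2 (1 cut) → €31 − €2 = €29.

29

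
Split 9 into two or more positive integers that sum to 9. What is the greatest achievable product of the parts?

Fill g[k] for k=2..9: at each k try every first piece i and multiply by the better of (k−i) uncut or g[k−i].
g[2] = 1·max(1,0) = 1·1 = 1
g[3] = max(1·2, 2·1) = 2
g[4] = max(1·3, 2·2, 3·1) = 4
g[5] = max(1·4, 2·3, 3·2, 4·1) = 6
g[6] = max(1·6, 2·4, 3·3, 4·2, 5·1) = 9
g[7] = max(1·9, 2·6, 3·4, 4·3, 5·2, 6·1) = 12
g[8] = max(1·12, 2·9, 3·6, …, 6·2, 7·1) = 18
g[9] = max(1·18, 2·12, 3·9, …, 7·2, 8·1) = 27
One optimal split: 3 + 3 + 3; product 3·3·3 = 27.

27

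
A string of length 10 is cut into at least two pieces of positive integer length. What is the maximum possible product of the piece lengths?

Let f[k] be the best product for length k (with at least one cut). For each first piece i, the rest contributes max(k−i, f[k−i]).
f[2] = 1·max(1,0) = 1·1 = 1
f[3] = 1·max(2,1) = 1·2 = 2
f[4] = 2·max(2,1) = 2·2 = 4
f[5] = 2·max(3,2) = 2·3 = 6
f[6] = 3·max(3,2) = 3·3 = 9
f[7] = 2·max(5,6) = 2·6 = 12
f[8] = 2·max(6,9) = 2·9 = 18
f[9] = 3·max(6,9) = 3·9 = 27
f[10] = 2·max(8,18) = 2·18 = 36
One optimal split: 3 + 3 + 2 + 2; product 3·3·2·2 = 36.

36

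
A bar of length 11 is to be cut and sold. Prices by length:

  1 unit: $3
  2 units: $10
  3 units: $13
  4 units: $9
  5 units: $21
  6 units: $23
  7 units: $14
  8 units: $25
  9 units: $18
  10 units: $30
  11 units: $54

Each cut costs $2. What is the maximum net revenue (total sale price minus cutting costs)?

54

Build v[k] bottom-up: v[k] = max over allowed piece i of (p[i] + v[k−i]) − 2 per cut.
v[1] = 3
v[2] = max(3+3-2, 10+0) = 10
v[3] = max(3+10-2, 10+3-2, 13+0) = 13
v[4] = max(3+13-2, 10+10-2, 13+3-2, 9+0) = 18
v[5] = max(3+18-2, 10+13-2, 13+10-2, 9+3-2, 21+0) = 21
v[6] = max(3+21-2, 10+18-2, 13+13-2, 9+10-2, 21+3-2, 23+0) = 26
v[7] = max(3+26-2, 10+21-2, 13+18-2, …, 23+3-2, 14+0) = 29
v[8] = max(3+29-2, 10+26-2, 13+21-2, …, 14+3-2, 25+0) = 34
v[9] = max(3+34-2, 10+29-2, 13+26-2, …, 25+3-2, 18+0) = 37
v[10] = max(3+37-2, 10+34-2, 13+29-2, …, 18+3-2, 30+0) = 42
v[11] = max(3+42-2, 10+37-2, 13+34-2, …, 30+3-2, 54+0) = 54
Best is to make no cuts and sell whole for $54.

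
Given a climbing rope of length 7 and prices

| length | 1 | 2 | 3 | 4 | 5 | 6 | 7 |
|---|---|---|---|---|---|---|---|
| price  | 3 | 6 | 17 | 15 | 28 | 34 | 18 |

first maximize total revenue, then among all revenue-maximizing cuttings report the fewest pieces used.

Build r[k] bottom-up: r[k] = max over allowed piece i of (p[i] + r[k−i]).
r[1] = 3
r[2] = 6  (first piece 1, then r[1]=3)
r[3] = 17
r[4] = 20  (first piece 1, then r[3]=17)
r[5] = 28
r[6] = 34  (first piece 3, then r[3]=17)
r[7] = 37  (first piece 1, then r[6]=34)
Maximum revenue is €37.
Now minimize piece count subject to staying optimal: for each k, pieces[k] = 1 + min over i with p[i]+r[k−i]=r[k] of pieces[k−i].
pieces[4] = 2
pieces[5] = 1
pieces[6] = 1
pieces[7] = 2

2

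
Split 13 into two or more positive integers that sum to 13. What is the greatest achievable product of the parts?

Define f[k] = max over 1≤i<k of i · max(k−i, f[k−i]); the inner max lets the remainder stay uncut if that's better.
f[2] = 1·max(1,0) = 1·1 = 1
f[3] = 1·max(2,1) = 1·2 = 2
f[4] = 2·max(2,1) = 2·2 = 4
f[5] = 2·max(3,2) = 2·3 = 6
f[6] = 3·max(3,2) = 3·3 = 9
f[7] = 2·max(5,6) = 2·6 = 12
f[8] = 2·max(6,9) = 2·9 = 18
f[9] = 3·max(6,9) = 3·9 = 27
f[10] = 2·max(8,18) = 2·18 = 36
f[11] = 2·max(9,27) = 2·27 = 54
f[12] = 3·max(9,27) = 3·27 = 81
f[13] = 2·max(11,54) = 2·54 = 108
One optimal split: 3 + 3 + 3 + 2 + 2; product 3·3·3·2·2 = 108.

108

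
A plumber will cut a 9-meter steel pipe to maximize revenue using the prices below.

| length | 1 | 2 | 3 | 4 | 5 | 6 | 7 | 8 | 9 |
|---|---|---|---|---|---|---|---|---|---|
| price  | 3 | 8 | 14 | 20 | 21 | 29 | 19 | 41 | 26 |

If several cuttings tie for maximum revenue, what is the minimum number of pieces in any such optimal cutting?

2

Build r[k] bottom-up: r[k] = max over allowed piece i of (p[i] + r[k−i]).
r[1] = 3
r[2] = max(3+3, 8+0) = 8
r[3] = max(3+8, 8+3, 14+0) = 14
r[4] = max(3+14, 8+8, 14+3, 20+0) = 20
r[5] = max(3+20, 8+14, 14+8, 20+3, 21+0) = 23
r[6] = max(3+23, 8+20, 14+14, 20+8, 21+3, 29+0) = 29
r[7] = max(3+29, 8+23, 14+20, …, 29+3, 19+0) = 34
r[8] = max(3+34, 8+29, 14+23, …, 19+3, 41+0) = 41
r[9] = max(3+41, 8+34, 14+29, …, 41+3, 26+0) = 44
Maximum revenue is $44.
Now minimize piece count subject to staying optimal: for each k, pieces[k] = 1 + min over i with p[i]+r[k−i]=r[k] of pieces[k−i].
pieces[6] = 1
pieces[7] = 2
pieces[8] = 1
pieces[9] = 2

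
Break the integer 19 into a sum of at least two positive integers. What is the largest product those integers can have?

Let f[k] be the best product for length k (with at least one cut). For each first piece i, the rest contributes max(k−i, f[k−i]).
f[2] = 1×max(1,0) = 1×1 = 1
f[3] = max(1×2, 2×1) = 2
f[4] = max(1×3, 2×2, 3×1) = 4
f[5] = max(1×4, 2×3, 3×2, 4×1) = 6
f[6] = max(1×6, 2×4, 3×3, 4×2, 5×1) = 9
f[7] = max(1×9, 2×6, 3×4, 4×3, 5×2, 6×1) = 12
f[8] = max(1×12, 2×9, 3×6, …, 6×2, 7×1) = 18
f[9] = max(1×18, 2×12, 3×9, …, 7×2, 8×1) = 27
f[10] = max(1×27, 2×18, 3×12, …, 8×2, 9×1) = 36
f[11] = max(1×36, 2×27, 3×18, …, 9×2, 10×1) = 54
f[12] = max(1×54, 2×36, 3×27, …, 10×2, 11×1) = 81
f[13] = max(1×81, 2×54, 3×36, …, 11×2, 12×1) = 108
f[14] = max(1×108, 2×81, 3×54, …, 12×2, 13×1) = 162
f[15] = max(1×162, 2×108, 3×81, …, 13×2, 14×1) = 243
f[16] = max(1×243, 2×162, 3×108, …, 14×2, 15×1) = 324
f[17] = max(1×324, 2×243, 3×162, …, 15×2, 16×1) = 486
f[18] = max(1×486, 2×324, 3×243, …, 16×2, 17×1) = 729
f[19] = max(1×729, 2×486, 3×324, …, 17×2, 18×1) = 972
One optimal split: 3 + 3 + 3 + 3 + 3 + 2 + 2; product 3×3×3×3×3×2×2 = 972.

972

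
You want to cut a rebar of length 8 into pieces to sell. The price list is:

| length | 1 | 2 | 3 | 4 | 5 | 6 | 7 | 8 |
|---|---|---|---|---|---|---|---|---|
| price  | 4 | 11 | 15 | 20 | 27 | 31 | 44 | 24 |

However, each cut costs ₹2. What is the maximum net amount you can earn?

46

Build net[k] bottom-up: net[k] = max over allowed piece i of (p[i] + net[k−i]) − 2 per cut.
net[1] = 4
net[2] = 11
net[3] = 15
net[4] = 20  (first piece 2, then net[2]=11)
net[5] = 27
net[6] = 31
net[7] = 44
net[8] = 46  (first piece 1, then net[7]=44)
One optimal plan: pieces 7 + 1 (1 cut) → ₹48 − ₹2 = ₹46.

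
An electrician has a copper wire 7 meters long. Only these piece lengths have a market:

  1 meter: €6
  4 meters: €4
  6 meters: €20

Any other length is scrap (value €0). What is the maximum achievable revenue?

Consider every possible first cut. f[k] is the best of p[i]+f[k−i] over all sellable i≤k.
f[1] = 6
f[2] = 12  (first piece 1, then f[1]=6)
f[3] = 18  (first piece 1, then f[2]=12)
f[4] = 24  (first piece 1, then f[3]=18)
f[5] = 30  (first piece 1, then f[4]=24)
f[6] = 36  (first piece 1, then f[5]=30)
f[7] = 42  (first piece 1, then f[6]=36)
One optimal cutting: 1 + 1 + 1 + 1 + 1 + 1 + 1 → €42.

42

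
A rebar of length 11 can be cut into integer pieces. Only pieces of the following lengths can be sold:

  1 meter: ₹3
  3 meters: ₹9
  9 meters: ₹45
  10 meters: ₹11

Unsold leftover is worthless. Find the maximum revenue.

51

Consider every possible first cut. r[k] is the best of p[i]+r[k−i] over all sellable i≤k.
r[1] = 3
r[2] = 6  (first piece 1, then r[1]=3)
r[3] = max(3+6, 9+0) = 9
r[4] = max(3+9, 9+3) = 12
r[5] = max(3+12, 9+6) = 15
r[6] = max(3+15, 9+9) = 18
r[7] = max(3+18, 9+12) = 21
r[8] = max(3+21, 9+15) = 24
r[9] = max(3+24, 9+18, 45+0) = 45
r[10] = max(3+45, 9+21, 45+3, 11+0) = 48
r[11] = max(3+48, 9+24, 45+6, 11+3) = 51
One optimal cutting: 9 + 1 + 1 → ₹51.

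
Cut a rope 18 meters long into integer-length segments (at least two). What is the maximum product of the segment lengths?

729

Fill g[k] for k=2..18: at each k try every first piece i and multiply by the better of (k−i) uncut or g[k−i].
Small cases: g[2]=1, g[3]=2, g[4]=4, g[5]=6, g[6]=9, g[7]=12, g[8]=18, g[9]=27, g[10]=36, g[11]=54.
g[12] = 3*max(9,27) = 3*27 = 81
g[13] = 2*max(11,54) = 2*54 = 108
g[14] = 2*max(12,81) = 2*81 = 162
g[15] = 3*max(12,81) = 3*81 = 243
g[16] = 2*max(14,162) = 2*162 = 324
g[17] = 2*max(15,243) = 2*243 = 486
g[18] = 3*max(15,243) = 3*243 = 729
One optimal split: 3 + 3 + 3 + 3 + 3 + 3; product 3*3*3*3*3*3 = 729.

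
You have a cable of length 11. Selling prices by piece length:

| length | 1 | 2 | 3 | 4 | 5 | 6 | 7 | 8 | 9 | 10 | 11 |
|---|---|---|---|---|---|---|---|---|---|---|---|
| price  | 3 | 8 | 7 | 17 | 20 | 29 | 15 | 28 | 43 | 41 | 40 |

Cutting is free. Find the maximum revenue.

51

Let best[k] be the best obtainable value from length k. For each k, try every first piece i and keep the best of price[i] + best[k−i].
best[1] = 3
best[2] = 8
best[3] = 11  (first piece 1, then best[2]=8)
best[4] = 17
best[5] = 20  (first piece 1, then best[4]=17)
best[6] = 29
best[7] = 32  (first piece 1, then best[6]=29)
best[8] = 37  (first piece 2, then best[6]=29)
best[9] = 43
best[10] = 46  (first piece 1, then best[9]=43)
best[11] = 51  (first piece 2, then best[9]=43)
One optimal cutting: 9 + 2 → €43 + €8 = €51.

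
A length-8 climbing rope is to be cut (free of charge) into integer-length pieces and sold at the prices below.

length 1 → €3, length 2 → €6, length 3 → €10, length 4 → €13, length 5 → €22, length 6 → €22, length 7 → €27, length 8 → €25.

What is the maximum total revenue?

32

Consider every possible first cut. best[k] is the best of p[i]+best[k−i] over all sellable i≤k.
best[1] = 3
best[2] = 6  (first piece 1, then best[1]=3)
best[3] = 10
best[4] = 13  (first piece 1, then best[3]=10)
best[5] = 22
best[6] = 25  (first piece 1, then best[5]=22)
best[7] = 28  (first piece 1, then best[6]=25)
best[8] = 32  (first piece 3, then best[5]=22)
One optimal cutting: 5 + 3 → €22 + €10 = €32.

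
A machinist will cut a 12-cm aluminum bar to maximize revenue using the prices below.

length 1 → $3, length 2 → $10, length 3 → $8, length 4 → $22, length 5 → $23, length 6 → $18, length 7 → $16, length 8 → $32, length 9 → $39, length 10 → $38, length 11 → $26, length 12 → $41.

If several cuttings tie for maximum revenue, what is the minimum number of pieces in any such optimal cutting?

Consider every possible first cut. r[k] is the best of p[i]+r[k−i] over all sellable i≤k.
r[1] = 3
r[2] = 10
r[3] = 13  (first piece 1, then r[2]=10)
r[4] = 22
r[5] = 25  (first piece 1, then r[4]=22)
r[6] = 32  (first piece 2, then r[4]=22)
r[7] = 35  (first piece 1, then r[6]=32)
r[8] = 44  (first piece 4, then r[4]=22)
r[9] = 47  (first piece 1, then r[8]=44)
r[10] = 54  (first piece 2, then r[8]=44)
r[11] = 57  (first piece 1, then r[10]=54)
r[12] = 66  (first piece 4, then r[8]=44)
Maximum revenue is $66.
Now minimize piece count subject to staying optimal: for each k, pieces[k] = 1 + min over i with p[i]+r[k−i]=r[k] of pieces[k−i].
pieces[9] = 3
pieces[10] = 3
pieces[11] = 4
pieces[12] = 3

3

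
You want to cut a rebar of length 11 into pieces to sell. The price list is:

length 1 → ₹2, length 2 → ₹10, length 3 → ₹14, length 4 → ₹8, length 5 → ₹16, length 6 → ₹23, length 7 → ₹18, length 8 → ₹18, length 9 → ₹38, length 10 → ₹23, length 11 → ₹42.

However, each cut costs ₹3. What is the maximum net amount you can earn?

Let v[k] be the best obtainable value from length k. For each k, try every first piece i and keep the best of price[i] + v[k−i] minus the 3 cut fee when i<k.
v[1] = 2
v[2] = 10
v[3] = 14
v[4] = 17  (first piece 2, then v[2]=10)
v[5] = 21  (first piece 2, then v[3]=14)
v[6] = 25  (first piece 3, then v[3]=14)
v[7] = 28  (first piece 2, then v[5]=21)
v[8] = 32  (first piece 2, then v[6]=25)
v[9] = 38
v[10] = 39  (first piece 2, then v[8]=32)
v[11] = 45  (first piece 2, then v[9]=38)
One optimal plan: pieces 9 + 2 (1 cut) → ₹48 − ₹3 = ₹45.

45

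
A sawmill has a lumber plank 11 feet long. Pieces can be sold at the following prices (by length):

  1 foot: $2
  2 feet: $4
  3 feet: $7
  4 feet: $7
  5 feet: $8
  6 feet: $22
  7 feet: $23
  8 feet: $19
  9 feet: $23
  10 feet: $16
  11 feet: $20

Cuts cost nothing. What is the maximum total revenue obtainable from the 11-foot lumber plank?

33

Build r[k] bottom-up: r[k] = max over allowed piece i of (p[i] + r[k−i]).
r[1] = 2
r[2] = 4  (first piece 1, then r[1]=2)
r[3] = 7
r[4] = 9  (first piece 1, then r[3]=7)
r[5] = 11  (first piece 1, then r[4]=9)
r[6] = 22
r[7] = 24  (first piece 1, then r[6]=22)
r[8] = 26  (first piece 1, then r[7]=24)
r[9] = 29  (first piece 3, then r[6]=22)
r[10] = 31  (first piece 1, then r[9]=29)
r[11] = 33  (first piece 1, then r[10]=31)
One optimal cutting: 6 + 3 + 1 + 1 → $22 + $7 + $2 + $2 = $33.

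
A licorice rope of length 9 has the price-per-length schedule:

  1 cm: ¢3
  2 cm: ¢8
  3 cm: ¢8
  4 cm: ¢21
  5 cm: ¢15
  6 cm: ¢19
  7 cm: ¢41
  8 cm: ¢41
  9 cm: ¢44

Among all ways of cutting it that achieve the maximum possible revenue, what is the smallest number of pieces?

2

Let r[k] be the best obtainable value from length k. For each k, try every first piece i and keep the best of price[i] + r[k−i].
r[1] = 3
r[2] = max(3+3, 8+0) = 8
r[3] = max(3+8, 8+3, 8+0) = 11
r[4] = max(3+11, 8+8, 8+3, 21+0) = 21
r[5] = max(3+21, 8+11, 8+8, 21+3, 15+0) = 24
r[6] = max(3+24, 8+21, 8+11, 21+8, 15+3, 19+0) = 29
r[7] = max(3+29, 8+24, 8+21, …, 19+3, 41+0) = 41
r[8] = max(3+41, 8+29, 8+24, …, 41+3, 41+0) = 44
r[9] = max(3+44, 8+41, 8+29, …, 41+3, 44+0) = 49
Maximum revenue is ¢49.
Now minimize piece count subject to staying optimal: for each k, pieces[k] = 1 + min over i with p[i]+r[k−i]=r[k] of pieces[k−i].
pieces[6] = 2
pieces[7] = 1
pieces[8] = 2
pieces[9] = 2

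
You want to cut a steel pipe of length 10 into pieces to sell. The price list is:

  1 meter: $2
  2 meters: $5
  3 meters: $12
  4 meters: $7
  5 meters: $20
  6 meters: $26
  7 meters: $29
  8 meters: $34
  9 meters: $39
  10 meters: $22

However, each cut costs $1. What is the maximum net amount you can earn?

Let v[k] be the best obtainable value from length k. For each k, try every first piece i and keep the best of price[i] + v[k−i] minus the 1 cut fee when i<k.
v[1] = 2
v[2] = max(2+2-1, 5+0) = 5
v[3] = max(2+5-1, 5+2-1, 12+0) = 12
v[4] = max(2+12-1, 5+5-1, 12+2-1, 7+0) = 13
v[5] = max(2+13-1, 5+12-1, 12+5-1, 7+2-1, 20+0) = 20
v[6] = max(2+20-1, 5+13-1, 12+12-1, 7+5-1, 20+2-1, 26+0) = 26
v[7] = max(2+26-1, 5+20-1, 12+13-1, …, 26+2-1, 29+0) = 29
v[8] = max(2+29-1, 5+26-1, 12+20-1, …, 29+2-1, 34+0) = 34
v[9] = max(2+34-1, 5+29-1, 12+26-1, …, 34+2-1, 39+0) = 39
v[10] = max(2+39-1, 5+34-1, 12+29-1, …, 39+2-1, 22+0) = 40
One optimal plan: pieces 9 + 1 (1 cut) → $41 − $1 = $40.

40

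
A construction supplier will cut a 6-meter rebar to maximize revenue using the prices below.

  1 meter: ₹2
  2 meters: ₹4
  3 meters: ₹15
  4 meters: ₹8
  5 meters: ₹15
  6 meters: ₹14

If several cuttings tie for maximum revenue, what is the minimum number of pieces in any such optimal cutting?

Consider every possible first cut. r[k] is the best of p[i]+r[k−i] over all sellable i≤k.
r[1] = 2
r[2] = max(2+2, 4+0) = 4
r[3] = max(2+4, 4+2, 15+0) = 15
r[4] = max(2+15, 4+4, 15+2, 8+0) = 17
r[5] = max(2+17, 4+15, 15+4, 8+2, 15+0) = 19
r[6] = max(2+19, 4+17, 15+15, 8+4, 15+2, 14+0) = 30
Maximum revenue is ₹30.
Now minimize piece count subject to staying optimal: for each k, pieces[k] = 1 + min over i with p[i]+r[k−i]=r[k] of pieces[k−i].
pieces[3] = 1
pieces[4] = 2
pieces[5] = 2
pieces[6] = 2

2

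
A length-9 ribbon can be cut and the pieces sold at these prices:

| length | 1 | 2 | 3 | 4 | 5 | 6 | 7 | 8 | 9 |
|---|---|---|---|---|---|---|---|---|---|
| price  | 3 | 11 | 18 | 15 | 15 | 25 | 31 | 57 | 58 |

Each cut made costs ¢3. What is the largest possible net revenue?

Consider every possible first cut. r[k] is the best of p[i]+r[k−i] over all sellable i≤k, charging 3 whenever i<k.
r[1] = 3
r[2] = max(3+3-3, 11+0) = 11
r[3] = max(3+11-3, 11+3-3, 18+0) = 18
r[4] = max(3+18-3, 11+11-3, 18+3-3, 15+0) = 19
r[5] = max(3+19-3, 11+18-3, 18+11-3, 15+3-3, 15+0) = 26
r[6] = max(3+26-3, 11+19-3, 18+18-3, 15+11-3, 15+3-3, 25+0) = 33
r[7] = max(3+33-3, 11+26-3, 18+19-3, …, 25+3-3, 31+0) = 34
r[8] = max(3+34-3, 11+33-3, 18+26-3, …, 31+3-3, 57+0) = 57
r[9] = max(3+57-3, 11+34-3, 18+33-3, …, 57+3-3, 58+0) = 58
Best is to make no cuts and sell whole for ¢58.

58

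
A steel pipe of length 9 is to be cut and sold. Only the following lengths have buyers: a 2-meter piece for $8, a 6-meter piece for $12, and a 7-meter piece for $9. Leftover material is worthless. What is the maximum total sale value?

32

Let best[k] be the best obtainable value from length k. For each k, try every first piece i and keep the best of price[i] + best[k−i].
best[1] = 0
best[2] = 8
best[3] = 8
best[4] = 16  (first piece 2, then best[2]=8)
best[5] = 16
best[6] = max(8+16, 12+0) = 24
best[7] = max(8+16, 12+0, 9+0) = 24
best[8] = max(8+24, 12+8, 9+0) = 32
best[9] = max(8+24, 12+8, 9+8) = 32
One optimal cutting: pieces 2 + 2 + 2 + 2 with 1 meter of scrap → $32.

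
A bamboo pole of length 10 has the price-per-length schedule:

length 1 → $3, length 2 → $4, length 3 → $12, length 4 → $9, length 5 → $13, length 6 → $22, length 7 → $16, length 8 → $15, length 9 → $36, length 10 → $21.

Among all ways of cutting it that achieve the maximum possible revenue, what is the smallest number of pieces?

2

Build r[k] bottom-up: r[k] = max over allowed piece i of (p[i] + r[k−i]).
r[1] = 3
r[2] = 6  (first piece 1, then r[1]=3)
r[3] = 12
r[4] = 15  (first piece 1, then r[3]=12)
r[5] = 18  (first piece 1, then r[4]=15)
r[6] = 24  (first piece 3, then r[3]=12)
r[7] = 27  (first piece 1, then r[6]=24)
r[8] = 30  (first piece 1, then r[7]=27)
r[9] = 36  (first piece 3, then r[6]=24)
r[10] = 39  (first piece 1, then r[9]=36)
Maximum revenue is $39.
Now minimize piece count subject to staying optimal: for each k, pieces[k] = 1 + min over i with p[i]+r[k−i]=r[k] of pieces[k−i].
pieces[7] = 3
pieces[8] = 4
pieces[9] = 1
pieces[10] = 2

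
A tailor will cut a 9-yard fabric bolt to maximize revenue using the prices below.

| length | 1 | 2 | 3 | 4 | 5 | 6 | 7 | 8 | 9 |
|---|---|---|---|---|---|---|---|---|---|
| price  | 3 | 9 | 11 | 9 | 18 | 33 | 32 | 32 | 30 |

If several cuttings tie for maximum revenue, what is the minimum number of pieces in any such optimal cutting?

Consider every possible first cut. r[k] is the best of p[i]+r[k−i] over all sellable i≤k.
r[1] = 3
r[2] = max(3+3, 9+0) = 9
r[3] = max(3+9, 9+3, 11+0) = 12
r[4] = max(3+12, 9+9, 11+3, 9+0) = 18
r[5] = max(3+18, 9+12, 11+9, 9+3, 18+0) = 21
r[6] = max(3+21, 9+18, 11+12, 9+9, 18+3, 33+0) = 33
r[7] = max(3+33, 9+21, 11+18, …, 33+3, 32+0) = 36
r[8] = max(3+36, 9+33, 11+21, …, 32+3, 32+0) = 42
r[9] = max(3+42, 9+36, 11+33, …, 32+3, 30+0) = 45
Maximum revenue is $45.
Now minimize piece count subject to staying optimal: for each k, pieces[k] = 1 + min over i with p[i]+r[k−i]=r[k] of pieces[k−i].
pieces[6] = 1
pieces[7] = 2
pieces[8] = 2
pieces[9] = 3

3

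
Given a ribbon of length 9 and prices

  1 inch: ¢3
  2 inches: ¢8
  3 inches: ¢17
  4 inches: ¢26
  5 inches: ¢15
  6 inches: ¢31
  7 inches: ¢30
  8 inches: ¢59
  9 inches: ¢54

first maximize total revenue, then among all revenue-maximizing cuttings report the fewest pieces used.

Consider every possible first cut. r[k] is the best of p[i]+r[k−i] over all sellable i≤k.
r[1] = 3
r[2] = max(3+3, 8+0) = 8
r[3] = max(3+8, 8+3, 17+0) = 17
r[4] = max(3+17, 8+8, 17+3, 26+0) = 26
r[5] = max(3+26, 8+17, 17+8, 26+3, 15+0) = 29
r[6] = max(3+29, 8+26, 17+17, 26+8, 15+3, 31+0) = 34
r[7] = max(3+34, 8+29, 17+26, …, 31+3, 30+0) = 43
r[8] = max(3+43, 8+34, 17+29, …, 30+3, 59+0) = 59
r[9] = max(3+59, 8+43, 17+34, …, 59+3, 54+0) = 62
Maximum revenue is ¢62.
Now minimize piece count subject to staying optimal: for each k, pieces[k] = 1 + min over i with p[i]+r[k−i]=r[k] of pieces[k−i].
pieces[6] = 2
pieces[7] = 2
pieces[8] = 1
pieces[9] = 2

2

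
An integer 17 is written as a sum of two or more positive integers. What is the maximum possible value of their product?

486

Define prod[k] = max over 1≤i<k of i · max(k−i, prod[k−i]); the inner max lets the remainder stay uncut if that's better.
prod[2] = 1*max(1,0) = 1*1 = 1
prod[3] = 1*max(2,1) = 1*2 = 2
prod[4] = 2*max(2,1) = 2*2 = 4
prod[5] = 2*max(3,2) = 2*3 = 6
prod[6] = 3*max(3,2) = 3*3 = 9
prod[7] = 2*max(5,6) = 2*6 = 12
prod[8] = 2*max(6,9) = 2*9 = 18
prod[9] = 3*max(6,9) = 3*9 = 27
prod[10] = 2*max(8,18) = 2*18 = 36
prod[11] = 2*max(9,27) = 2*27 = 54
prod[12] = 3*max(9,27) = 3*27 = 81
prod[13] = 2*max(11,54) = 2*54 = 108
prod[14] = 2*max(12,81) = 2*81 = 162
prod[15] = 3*max(12,81) = 3*81 = 243
prod[16] = 2*max(14,162) = 2*162 = 324
prod[17] = 2*max(15,243) = 2*243 = 486
One optimal split: 3 + 3 + 3 + 3 + 3 + 2; product 3*3*3*3*3*2 = 486.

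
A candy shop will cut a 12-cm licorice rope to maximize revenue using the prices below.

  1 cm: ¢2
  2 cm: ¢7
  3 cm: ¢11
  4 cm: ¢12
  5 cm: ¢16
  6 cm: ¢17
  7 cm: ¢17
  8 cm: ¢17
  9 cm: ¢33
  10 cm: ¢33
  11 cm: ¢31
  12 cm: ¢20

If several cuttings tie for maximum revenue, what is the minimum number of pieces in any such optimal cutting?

Let r[k] be the best obtainable value from length k. For each k, try every first piece i and keep the best of price[i] + r[k−i].
r[1] = 2
r[2] = max(2+2, 7+0) = 7
r[3] = max(2+7, 7+2, 11+0) = 11
r[4] = max(2+11, 7+7, 11+2, 12+0) = 14
r[5] = max(2+14, 7+11, 11+7, 12+2, 16+0) = 18
r[6] = max(2+18, 7+14, 11+11, 12+7, 16+2, 17+0) = 22
r[7] = max(2+22, 7+18, 11+14, …, 17+2, 17+0) = 25
r[8] = max(2+25, 7+22, 11+18, …, 17+2, 17+0) = 29
r[9] = max(2+29, 7+25, 11+22, …, 17+2, 33+0) = 33
r[10] = max(2+33, 7+29, 11+25, …, 33+2, 33+0) = 36
r[11] = max(2+36, 7+33, 11+29, …, 33+2, 31+0) = 40
r[12] = max(2+40, 7+36, 11+33, …, 31+2, 20+0) = 44
Maximum revenue is ¢44.
Now minimize piece count subject to staying optimal: for each k, pieces[k] = 1 + min over i with p[i]+r[k−i]=r[k] of pieces[k−i].
pieces[9] = 1
pieces[10] = 4
pieces[11] = 2
pieces[12] = 2

2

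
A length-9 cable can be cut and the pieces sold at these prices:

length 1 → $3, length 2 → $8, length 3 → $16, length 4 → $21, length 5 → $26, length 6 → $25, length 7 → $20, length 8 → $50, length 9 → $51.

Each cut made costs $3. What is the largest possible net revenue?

Let v[k] be the best obtainable value from length k. For each k, try every first piece i and keep the best of price[i] + v[k−i] minus the 3 cut fee when i<k.
v[1] = 3
v[2] = 8
v[3] = 16
v[4] = 21
v[5] = 26
v[6] = 29  (first piece 3, then v[3]=16)
v[7] = 34  (first piece 3, then v[4]=21)
v[8] = 50
v[9] = 51
Best is to make no cuts and sell whole for $51.

51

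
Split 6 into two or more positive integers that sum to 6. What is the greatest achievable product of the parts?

Fill g[k] for k=2..6: at each k try every first piece i and multiply by the better of (k−i) uncut or g[k−i].
g[2] = 1*max(1,0) = 1*1 = 1
g[3] = 1*max(2,1) = 1*2 = 2
g[4] = 2*max(2,1) = 2*2 = 4
g[5] = 2*max(3,2) = 2*3 = 6
g[6] = 3*max(3,2) = 3*3 = 9
One optimal split: 3 + 3; product 3*3 = 9.

9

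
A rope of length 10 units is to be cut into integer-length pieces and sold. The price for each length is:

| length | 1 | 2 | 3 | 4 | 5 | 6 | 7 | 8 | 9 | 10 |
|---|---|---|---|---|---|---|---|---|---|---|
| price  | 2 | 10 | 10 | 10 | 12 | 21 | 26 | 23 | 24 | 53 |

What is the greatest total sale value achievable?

53

Let best[k] be the best obtainable value from length k. For each k, try every first piece i and keep the best of price[i] + best[k−i].
best[1] = 2
best[2] = max(2+2, 10+0) = 10
best[3] = max(2+10, 10+2, 10+0) = 12
best[4] = max(2+12, 10+10, 10+2, 10+0) = 20
best[5] = max(2+20, 10+12, 10+10, 10+2, 12+0) = 22
best[6] = max(2+22, 10+20, 10+12, 10+10, 12+2, 21+0) = 30
best[7] = max(2+30, 10+22, 10+20, …, 21+2, 26+0) = 32
best[8] = max(2+32, 10+30, 10+22, …, 26+2, 23+0) = 40
best[9] = max(2+40, 10+32, 10+30, …, 23+2, 24+0) = 42
best[10] = max(2+42, 10+40, 10+32, …, 24+2, 53+0) = 53
Best is to sell the whole 10-unit piece uncut for €53.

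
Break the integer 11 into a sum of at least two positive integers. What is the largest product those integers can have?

54

Let prod[k] be the best product for length k (with at least one cut). For each first piece i, the rest contributes max(k−i, prod[k−i]).
prod[2] = 1*max(1,0) = 1*1 = 1
prod[3] = 1*max(2,1) = 1*2 = 2
prod[4] = 2*max(2,1) = 2*2 = 4
prod[5] = 2*max(3,2) = 2*3 = 6
prod[6] = 3*max(3,2) = 3*3 = 9
prod[7] = 2*max(5,6) = 2*6 = 12
prod[8] = 2*max(6,9) = 2*9 = 18
prod[9] = 3*max(6,9) = 3*9 = 27
prod[10] = 2*max(8,18) = 2*18 = 36
prod[11] = 2*max(9,27) = 2*27 = 54
One optimal split: 3 + 3 + 3 + 2; product 3*3*3*2 = 54.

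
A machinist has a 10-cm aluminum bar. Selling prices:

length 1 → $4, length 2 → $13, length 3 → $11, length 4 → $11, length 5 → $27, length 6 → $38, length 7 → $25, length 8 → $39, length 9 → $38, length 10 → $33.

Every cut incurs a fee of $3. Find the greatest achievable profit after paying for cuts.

58

Let v[k] be the best obtainable value from length k. For each k, try every first piece i and keep the best of price[i] + v[k−i] minus the 3 cut fee when i<k.
v[1] = 4
v[2] = 13
v[3] = 14  (first piece 1, then v[2]=13)
v[4] = 23  (first piece 2, then v[2]=13)
v[5] = 27
v[6] = 38
v[7] = 39  (first piece 1, then v[6]=38)
v[8] = 48  (first piece 2, then v[6]=38)
v[9] = 49  (first piece 1, then v[8]=48)
v[10] = 58  (first piece 2, then v[8]=48)
One optimal plan: pieces 6 + 2 + 2 (2 cuts) → $64 − $6 = $58.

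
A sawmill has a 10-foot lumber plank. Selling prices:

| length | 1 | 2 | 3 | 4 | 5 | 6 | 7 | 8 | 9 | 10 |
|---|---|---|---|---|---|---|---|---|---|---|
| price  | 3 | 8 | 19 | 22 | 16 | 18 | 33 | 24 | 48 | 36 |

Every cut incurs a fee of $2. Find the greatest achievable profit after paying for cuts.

56

Build v[k] bottom-up: v[k] = max over allowed piece i of (p[i] + v[k−i]) − 2 per cut.
v[1] = 3
v[2] = max(3+3-2, 8+0) = 8
v[3] = max(3+8-2, 8+3-2, 19+0) = 19
v[4] = max(3+19-2, 8+8-2, 19+3-2, 22+0) = 22
v[5] = max(3+22-2, 8+19-2, 19+8-2, 22+3-2, 16+0) = 25
v[6] = max(3+25-2, 8+22-2, 19+19-2, 22+8-2, 16+3-2, 18+0) = 36
v[7] = max(3+36-2, 8+25-2, 19+22-2, …, 18+3-2, 33+0) = 39
v[8] = max(3+39-2, 8+36-2, 19+25-2, …, 33+3-2, 24+0) = 42
v[9] = max(3+42-2, 8+39-2, 19+36-2, …, 24+3-2, 48+0) = 53
v[10] = max(3+53-2, 8+42-2, 19+39-2, …, 48+3-2, 36+0) = 56
One optimal plan: pieces 4 + 3 + 3 (2 cuts) → $60 − $4 = $56.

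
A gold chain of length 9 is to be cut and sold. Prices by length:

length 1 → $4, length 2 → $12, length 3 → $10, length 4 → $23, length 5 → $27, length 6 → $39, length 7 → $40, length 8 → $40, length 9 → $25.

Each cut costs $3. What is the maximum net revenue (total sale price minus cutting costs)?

Let r[k] be the best obtainable value from length k. For each k, try every first piece i and keep the best of price[i] + r[k−i] minus the 3 cut fee when i<k.
r[1] = 4
r[2] = max(4+4-3, 12+0) = 12
r[3] = max(4+12-3, 12+4-3, 10+0) = 13
r[4] = max(4+13-3, 12+12-3, 10+4-3, 23+0) = 23
r[5] = max(4+23-3, 12+13-3, 10+12-3, 23+4-3, 27+0) = 27
r[6] = max(4+27-3, 12+23-3, 10+13-3, 23+12-3, 27+4-3, 39+0) = 39
r[7] = max(4+39-3, 12+27-3, 10+23-3, …, 39+4-3, 40+0) = 40
r[8] = max(4+40-3, 12+39-3, 10+27-3, …, 40+4-3, 40+0) = 48
r[9] = max(4+48-3, 12+40-3, 10+39-3, …, 40+4-3, 25+0) = 49
One optimal plan: pieces 6 + 2 + 1 (2 cuts) → $55 − $6 = $49.

49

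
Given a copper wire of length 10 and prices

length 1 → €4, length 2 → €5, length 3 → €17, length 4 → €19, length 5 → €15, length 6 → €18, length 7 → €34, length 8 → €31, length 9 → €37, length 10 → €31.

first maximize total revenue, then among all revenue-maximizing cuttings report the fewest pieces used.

Consider every possible first cut. r[k] is the best of p[i]+r[k−i] over all sellable i≤k.
r[1] = 4
r[2] = max(4+4, 5+0) = 8
r[3] = max(4+8, 5+4, 17+0) = 17
r[4] = max(4+17, 5+8, 17+4, 19+0) = 21
r[5] = max(4+21, 5+17, 17+8, 19+4, 15+0) = 25
r[6] = max(4+25, 5+21, 17+17, 19+8, 15+4, 18+0) = 34
r[7] = max(4+34, 5+25, 17+21, …, 18+4, 34+0) = 38
r[8] = max(4+38, 5+34, 17+25, …, 34+4, 31+0) = 42
r[9] = max(4+42, 5+38, 17+34, …, 31+4, 37+0) = 51
r[10] = max(4+51, 5+42, 17+38, …, 37+4, 31+0) = 55
Maximum revenue is €55.
Now minimize piece count subject to staying optimal: for each k, pieces[k] = 1 + min over i with p[i]+r[k−i]=r[k] of pieces[k−i].
pieces[7] = 3
pieces[8] = 4
pieces[9] = 3
pieces[10] = 4

4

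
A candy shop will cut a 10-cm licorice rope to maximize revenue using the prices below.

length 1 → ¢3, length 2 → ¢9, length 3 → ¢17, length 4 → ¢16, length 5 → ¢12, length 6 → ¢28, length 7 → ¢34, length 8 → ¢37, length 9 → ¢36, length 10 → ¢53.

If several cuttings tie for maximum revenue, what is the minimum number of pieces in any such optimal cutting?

Consider every possible first cut. r[k] is the best of p[i]+r[k−i] over all sellable i≤k.
r[1] = 3
r[2] = max(3+3, 9+0) = 9
r[3] = max(3+9, 9+3, 17+0) = 17
r[4] = max(3+17, 9+9, 17+3, 16+0) = 20
r[5] = max(3+20, 9+17, 17+9, 16+3, 12+0) = 26
r[6] = max(3+26, 9+20, 17+17, 16+9, 12+3, 28+0) = 34
r[7] = max(3+34, 9+26, 17+20, …, 28+3, 34+0) = 37
r[8] = max(3+37, 9+34, 17+26, …, 34+3, 37+0) = 43
r[9] = max(3+43, 9+37, 17+34, …, 37+3, 36+0) = 51
r[10] = max(3+51, 9+43, 17+37, …, 36+3, 53+0) = 54
Maximum revenue is ¢54.
Now minimize piece count subject to staying optimal: for each k, pieces[k] = 1 + min over i with p[i]+r[k−i]=r[k] of pieces[k−i].
pieces[7] = 3
pieces[8] = 3
pieces[9] = 3
pieces[10] = 4

4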